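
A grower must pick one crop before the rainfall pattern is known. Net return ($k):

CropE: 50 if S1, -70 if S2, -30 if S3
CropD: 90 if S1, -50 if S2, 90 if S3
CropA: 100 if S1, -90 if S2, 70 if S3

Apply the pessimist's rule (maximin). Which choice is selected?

CropD

Row minima: CropE=-70, CropD=-50, CropA=-90
Best worst-case = -50 → CropD.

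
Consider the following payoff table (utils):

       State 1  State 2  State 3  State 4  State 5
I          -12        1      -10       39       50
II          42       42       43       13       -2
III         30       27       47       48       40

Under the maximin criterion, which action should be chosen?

Row minima: I=-12, II=-2, III=27
Best worst-case = 27 → III.

III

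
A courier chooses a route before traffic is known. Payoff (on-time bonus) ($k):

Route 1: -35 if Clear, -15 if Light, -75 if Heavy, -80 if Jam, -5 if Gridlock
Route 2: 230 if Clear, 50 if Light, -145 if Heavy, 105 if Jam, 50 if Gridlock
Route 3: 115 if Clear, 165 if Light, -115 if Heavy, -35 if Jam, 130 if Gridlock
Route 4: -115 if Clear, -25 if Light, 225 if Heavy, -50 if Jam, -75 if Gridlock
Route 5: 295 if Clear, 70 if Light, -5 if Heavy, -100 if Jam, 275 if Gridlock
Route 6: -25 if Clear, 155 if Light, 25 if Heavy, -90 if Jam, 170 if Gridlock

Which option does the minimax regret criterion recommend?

Column bests: Clear=295, Light=165, Heavy=225, Jam=105, Gridlock=275.
Route 1 regrets: 330, 180, 300, 185, 280 → max 330
Route 2 regrets: 65, 115, 370, 0, 225 → max 370
Route 3 regrets: 180, 0, 340, 140, 145 → max 340
Route 4 regrets: 410, 190, 0, 155, 350 → max 410
Route 5 regrets: 0, 95, 230, 205, 0 → max 230
Route 6 regrets: 320, 10, 200, 195, 105 → max 320
Smallest max regret = 230 → Route 5.

Route 5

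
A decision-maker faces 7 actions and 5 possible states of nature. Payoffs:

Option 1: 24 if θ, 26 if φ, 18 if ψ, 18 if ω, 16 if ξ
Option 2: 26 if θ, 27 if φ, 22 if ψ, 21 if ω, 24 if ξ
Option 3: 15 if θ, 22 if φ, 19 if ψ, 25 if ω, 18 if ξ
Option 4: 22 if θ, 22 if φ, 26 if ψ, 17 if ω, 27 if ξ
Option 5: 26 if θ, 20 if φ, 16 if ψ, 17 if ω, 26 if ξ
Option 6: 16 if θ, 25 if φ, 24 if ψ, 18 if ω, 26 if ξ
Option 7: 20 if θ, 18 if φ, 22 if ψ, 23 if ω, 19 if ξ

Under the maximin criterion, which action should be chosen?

Row minima: Option 1=16, Option 2=21, Option 3=15, Option 4=17, Option 5=16, Option 6=16, Option 7=18
Best worst-case = 21 → Option 2.

Option 2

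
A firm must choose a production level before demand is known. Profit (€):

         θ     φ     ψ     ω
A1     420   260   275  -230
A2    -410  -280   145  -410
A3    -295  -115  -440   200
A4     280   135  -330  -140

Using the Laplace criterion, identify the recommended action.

Row averages: A1=181.25, A2=-238.75, A3=-162.5, A4=-13.75
Highest average = 181.25 → A1.

A1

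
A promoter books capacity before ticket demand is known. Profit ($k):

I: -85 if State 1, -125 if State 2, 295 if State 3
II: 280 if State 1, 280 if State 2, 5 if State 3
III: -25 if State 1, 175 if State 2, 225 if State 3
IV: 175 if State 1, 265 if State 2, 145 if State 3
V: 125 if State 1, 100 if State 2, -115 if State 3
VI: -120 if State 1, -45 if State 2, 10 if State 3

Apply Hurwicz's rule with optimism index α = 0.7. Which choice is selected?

IV

I: 0.7·295 + 0.3·(-125) = 169
II: 0.7·280 + 0.3·5 = 197.5
III: 0.7·225 + 0.3·(-25) = 150
IV: 0.7·265 + 0.3·145 = 229
V: 0.7·125 + 0.3·(-115) = 53
VI: 0.7·10 + 0.3·(-120) = -29
Highest Hurwicz score = 229 → IV.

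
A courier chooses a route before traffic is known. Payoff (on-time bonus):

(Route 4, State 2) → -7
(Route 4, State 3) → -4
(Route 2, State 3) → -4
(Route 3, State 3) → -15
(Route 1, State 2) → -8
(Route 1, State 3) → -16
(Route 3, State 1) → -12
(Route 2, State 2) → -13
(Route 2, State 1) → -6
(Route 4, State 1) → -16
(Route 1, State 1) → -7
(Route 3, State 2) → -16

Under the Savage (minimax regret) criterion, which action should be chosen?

Route 2

Column bests: State 1=-6, State 2=-7, State 3=-4.
Route 1 regrets: 1, 1, 12 → max 12
Route 2 regrets: 0, 6, 0 → max 6
Route 3 regrets: 6, 9, 11 → max 11
Route 4 regrets: 10, 0, 0 → max 10
Smallest max regret = 6 → Route 2.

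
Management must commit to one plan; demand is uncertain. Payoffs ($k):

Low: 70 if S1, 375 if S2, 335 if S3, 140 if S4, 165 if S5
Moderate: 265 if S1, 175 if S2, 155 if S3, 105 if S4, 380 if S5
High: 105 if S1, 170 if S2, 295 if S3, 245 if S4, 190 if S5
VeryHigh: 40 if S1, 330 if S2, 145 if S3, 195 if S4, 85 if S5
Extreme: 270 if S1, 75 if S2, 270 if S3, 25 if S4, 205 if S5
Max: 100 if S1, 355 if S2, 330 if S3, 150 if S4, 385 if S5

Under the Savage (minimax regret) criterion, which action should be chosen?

Max

Column bests: S1=270, S2=375, S3=335, S4=245, S5=385.
Low regrets: 200, 0, 0, 105, 220 → max 220
Moderate regrets: 5, 200, 180, 140, 5 → max 200
High regrets: 165, 205, 40, 0, 195 → max 205
VeryHigh regrets: 230, 45, 190, 50, 300 → max 300
Extreme regrets: 0, 300, 65, 220, 180 → max 300
Max regrets: 170, 20, 5, 95, 0 → max 170
Smallest max regret = 170 → Max.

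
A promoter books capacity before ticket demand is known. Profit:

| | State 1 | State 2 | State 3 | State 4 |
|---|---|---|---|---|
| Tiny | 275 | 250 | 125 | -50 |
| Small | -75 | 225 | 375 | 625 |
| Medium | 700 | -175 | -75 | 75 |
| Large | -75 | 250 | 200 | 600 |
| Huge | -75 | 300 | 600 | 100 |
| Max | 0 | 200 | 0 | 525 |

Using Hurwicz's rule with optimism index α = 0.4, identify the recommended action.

Max

Tiny: 0.4·275 + 0.6·(-50) = 80
Small: 0.4·625 + 0.6·(-75) = 205
Medium: 0.4·700 + 0.6·(-175) = 175
Large: 0.4·600 + 0.6·(-75) = 195
Huge: 0.4·600 + 0.6·(-75) = 195
Max: 0.4·525 + 0.6·0 = 210
Highest Hurwicz score = 210 → Max.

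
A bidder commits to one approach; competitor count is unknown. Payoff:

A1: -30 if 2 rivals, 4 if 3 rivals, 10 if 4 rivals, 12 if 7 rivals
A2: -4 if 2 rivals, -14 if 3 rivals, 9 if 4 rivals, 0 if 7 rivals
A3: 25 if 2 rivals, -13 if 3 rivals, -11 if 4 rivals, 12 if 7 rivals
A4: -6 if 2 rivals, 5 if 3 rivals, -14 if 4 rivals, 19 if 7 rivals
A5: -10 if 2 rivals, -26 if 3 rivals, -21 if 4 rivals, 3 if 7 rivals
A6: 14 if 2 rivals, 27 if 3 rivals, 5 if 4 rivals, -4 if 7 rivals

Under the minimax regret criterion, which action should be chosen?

Column bests: 2 rivals=25, 3 rivals=27, 4 rivals=10, 7 rivals=19.
A1 regrets: 55, 23, 0, 7 → max 55
A2 regrets: 29, 41, 1, 19 → max 41
A3 regrets: 0, 40, 21, 7 → max 40
A4 regrets: 31, 22, 24, 0 → max 31
A5 regrets: 35, 53, 31, 16 → max 53
A6 regrets: 11, 0, 5, 23 → max 23
Smallest max regret = 23 → A6.

A6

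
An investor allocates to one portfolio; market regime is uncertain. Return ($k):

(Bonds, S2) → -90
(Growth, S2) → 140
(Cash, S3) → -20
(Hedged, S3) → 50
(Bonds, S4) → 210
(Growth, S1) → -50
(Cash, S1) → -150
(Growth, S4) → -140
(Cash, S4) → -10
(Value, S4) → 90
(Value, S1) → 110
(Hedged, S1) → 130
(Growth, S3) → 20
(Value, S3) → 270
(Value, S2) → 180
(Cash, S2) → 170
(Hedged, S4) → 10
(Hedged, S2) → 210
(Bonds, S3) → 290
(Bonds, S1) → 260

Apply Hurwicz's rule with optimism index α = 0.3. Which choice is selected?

Value

Cash: 0.3·170 + 0.7·(-150) = -54
Growth: 0.3·140 + 0.7·(-140) = -56
Hedged: 0.3·210 + 0.7·10 = 70
Bonds: 0.3·290 + 0.7·(-90) = 24
Value: 0.3·270 + 0.7·90 = 144
Highest Hurwicz score = 144 → Value.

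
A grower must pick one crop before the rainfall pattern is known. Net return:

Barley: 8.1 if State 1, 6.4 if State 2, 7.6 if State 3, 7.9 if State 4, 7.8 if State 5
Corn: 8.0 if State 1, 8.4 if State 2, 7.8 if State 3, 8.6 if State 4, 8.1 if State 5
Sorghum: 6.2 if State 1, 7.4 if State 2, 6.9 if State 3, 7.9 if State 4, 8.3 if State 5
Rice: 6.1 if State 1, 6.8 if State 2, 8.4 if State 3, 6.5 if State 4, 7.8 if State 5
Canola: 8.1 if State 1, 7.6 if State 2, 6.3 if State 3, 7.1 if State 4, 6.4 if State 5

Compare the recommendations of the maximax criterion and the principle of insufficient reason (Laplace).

maximax → Corn; laplace → Corn (agree)

Row maxima: Barley=8.1, Corn=8.6, Sorghum=8.3, Rice=8.4, Canola=8.1
Best best-case = 8.6 → Corn.
Row averages: Barley=7.56, Corn=8.18, Sorghum=7.34, Rice=7.12, Canola=7.1
Highest average = 8.18 → Corn.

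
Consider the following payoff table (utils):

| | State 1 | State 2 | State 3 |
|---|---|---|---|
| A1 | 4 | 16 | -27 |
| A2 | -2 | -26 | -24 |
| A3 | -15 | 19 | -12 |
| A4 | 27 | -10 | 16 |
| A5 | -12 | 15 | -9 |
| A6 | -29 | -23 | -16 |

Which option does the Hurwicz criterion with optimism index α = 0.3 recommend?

A4

A1: 0.3·16 + 0.7·(-27) = -14.1
A2: 0.3·(-2) + 0.7·(-26) = -18.8
A3: 0.3·19 + 0.7·(-15) = -4.8
A4: 0.3·27 + 0.7·(-10) = 1.1
A5: 0.3·15 + 0.7·(-12) = -3.9
A6: 0.3·(-16) + 0.7·(-29) = -25.1
Highest Hurwicz score = 1.1 → A4.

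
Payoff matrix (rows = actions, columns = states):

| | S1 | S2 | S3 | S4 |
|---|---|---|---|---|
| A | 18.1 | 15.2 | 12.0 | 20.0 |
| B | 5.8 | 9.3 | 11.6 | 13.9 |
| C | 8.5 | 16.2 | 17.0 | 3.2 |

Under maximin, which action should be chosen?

A

Row minima: A=12.0, B=5.8, C=3.2
Best worst-case = 12.0 → A.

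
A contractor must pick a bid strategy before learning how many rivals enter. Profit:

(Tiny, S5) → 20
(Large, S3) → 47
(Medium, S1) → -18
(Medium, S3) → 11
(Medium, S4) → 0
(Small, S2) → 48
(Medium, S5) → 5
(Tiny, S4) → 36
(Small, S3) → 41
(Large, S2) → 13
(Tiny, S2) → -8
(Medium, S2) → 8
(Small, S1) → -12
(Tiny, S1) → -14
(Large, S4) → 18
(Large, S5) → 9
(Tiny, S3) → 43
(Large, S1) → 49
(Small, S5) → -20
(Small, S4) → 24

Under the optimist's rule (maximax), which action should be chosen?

Large

Row maxima: Tiny=43, Small=48, Medium=11, Large=49
Best best-case = 49 → Large.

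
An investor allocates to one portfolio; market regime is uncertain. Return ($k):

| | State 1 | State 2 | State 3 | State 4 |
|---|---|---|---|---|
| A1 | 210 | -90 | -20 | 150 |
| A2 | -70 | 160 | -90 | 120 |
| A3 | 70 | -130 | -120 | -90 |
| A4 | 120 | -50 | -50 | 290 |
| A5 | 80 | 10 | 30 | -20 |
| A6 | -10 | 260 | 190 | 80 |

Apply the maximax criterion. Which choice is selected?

A4

Row maxima: A1=210, A2=160, A3=70, A4=290, A5=80, A6=260
Best best-case = 290 → A4.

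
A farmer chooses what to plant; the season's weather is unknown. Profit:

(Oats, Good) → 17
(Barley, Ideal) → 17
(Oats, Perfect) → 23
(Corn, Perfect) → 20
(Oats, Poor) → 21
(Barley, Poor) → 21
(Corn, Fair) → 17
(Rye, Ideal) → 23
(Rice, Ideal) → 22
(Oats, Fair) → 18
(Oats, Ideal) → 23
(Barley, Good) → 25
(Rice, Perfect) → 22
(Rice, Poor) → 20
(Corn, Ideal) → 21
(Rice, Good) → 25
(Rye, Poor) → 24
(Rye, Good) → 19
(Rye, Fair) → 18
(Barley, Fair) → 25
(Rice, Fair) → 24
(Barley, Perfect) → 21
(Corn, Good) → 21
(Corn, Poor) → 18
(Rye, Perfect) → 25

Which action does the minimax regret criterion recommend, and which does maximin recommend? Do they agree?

minimax regret → Rice; maximin → Rice (agree)

Column bests: Poor=24, Fair=25, Good=25, Ideal=23, Perfect=25.
Corn regrets: 6, 8, 4, 2, 5 → max 8
Barley regrets: 3, 0, 0, 6, 4 → max 6
Rye regrets: 0, 7, 6, 0, 0 → max 7
Oats regrets: 3, 7, 8, 0, 2 → max 8
Rice regrets: 4, 1, 0, 1, 3 → max 4
Smallest max regret = 4 → Rice.
Row minima: Corn=17, Barley=17, Rye=18, Oats=17, Rice=20
Best worst-case = 20 → Rice.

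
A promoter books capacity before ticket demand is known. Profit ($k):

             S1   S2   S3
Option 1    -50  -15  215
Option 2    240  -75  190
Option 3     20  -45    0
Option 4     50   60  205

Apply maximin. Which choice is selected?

Option 4

Row minima: Option 1=-50, Option 2=-75, Option 3=-45, Option 4=50
Best worst-case = 50 → Option 4.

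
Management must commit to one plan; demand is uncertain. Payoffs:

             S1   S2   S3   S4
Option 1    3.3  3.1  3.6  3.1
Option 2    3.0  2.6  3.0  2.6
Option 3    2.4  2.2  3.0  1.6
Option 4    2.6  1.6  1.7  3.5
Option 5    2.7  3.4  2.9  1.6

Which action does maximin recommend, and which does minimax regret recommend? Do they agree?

Row minima: Option 1=3.1, Option 2=2.6, Option 3=1.6, Option 4=1.6, Option 5=1.6
Best worst-case = 3.1 → Option 1.
Column bests: S1=3.3, S2=3.4, S3=3.6, S4=3.5.
Option 1 regrets: 0.0, 0.3, 0.0, 0.4 → max 0.4
Option 2 regrets: 0.3, 0.8, 0.6, 0.9 → max 0.9
Option 3 regrets: 0.9, 1.2, 0.6, 1.9 → max 1.9
Option 4 regrets: 0.7, 1.8, 1.9, 0.0 → max 1.9
Option 5 regrets: 0.6, 0.0, 0.7, 1.9 → max 1.9
Smallest max regret = 0.4 → Option 1.

maximin → Option 1; minimax regret → Option 1 (agree)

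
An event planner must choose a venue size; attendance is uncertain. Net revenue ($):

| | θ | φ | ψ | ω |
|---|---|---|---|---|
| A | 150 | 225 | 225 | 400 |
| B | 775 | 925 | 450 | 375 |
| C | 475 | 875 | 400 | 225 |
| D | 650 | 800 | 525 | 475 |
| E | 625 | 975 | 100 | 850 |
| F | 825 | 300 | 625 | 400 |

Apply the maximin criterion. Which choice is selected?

D

Row minima: A=150, B=375, C=225, D=475, E=100, F=300
Best worst-case = 475 → D.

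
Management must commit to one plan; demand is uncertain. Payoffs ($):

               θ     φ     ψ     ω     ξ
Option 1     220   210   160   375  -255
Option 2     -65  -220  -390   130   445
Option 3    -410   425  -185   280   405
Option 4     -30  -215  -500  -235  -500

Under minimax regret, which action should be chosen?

Column bests: θ=220, φ=425, ψ=160, ω=375, ξ=445.
Option 1 regrets: 0, 215, 0, 0, 700 → max 700
Option 2 regrets: 285, 645, 550, 245, 0 → max 645
Option 3 regrets: 630, 0, 345, 95, 40 → max 630
Option 4 regrets: 250, 640, 660, 610, 945 → max 945
Smallest max regret = 630 → Option 3.

Option 3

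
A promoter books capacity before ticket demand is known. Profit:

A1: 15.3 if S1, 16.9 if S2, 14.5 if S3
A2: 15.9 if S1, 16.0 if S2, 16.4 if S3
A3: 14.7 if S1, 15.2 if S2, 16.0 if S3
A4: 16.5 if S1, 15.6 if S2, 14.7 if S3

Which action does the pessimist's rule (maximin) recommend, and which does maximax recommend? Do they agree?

Row minima: A1=14.5, A2=15.9, A3=14.7, A4=14.7
Best worst-case = 15.9 → A2.
Row maxima: A1=16.9, A2=16.4, A3=16.0, A4=16.5
Best best-case = 16.9 → A1.

maximin → A2; maximax → A1 (disagree)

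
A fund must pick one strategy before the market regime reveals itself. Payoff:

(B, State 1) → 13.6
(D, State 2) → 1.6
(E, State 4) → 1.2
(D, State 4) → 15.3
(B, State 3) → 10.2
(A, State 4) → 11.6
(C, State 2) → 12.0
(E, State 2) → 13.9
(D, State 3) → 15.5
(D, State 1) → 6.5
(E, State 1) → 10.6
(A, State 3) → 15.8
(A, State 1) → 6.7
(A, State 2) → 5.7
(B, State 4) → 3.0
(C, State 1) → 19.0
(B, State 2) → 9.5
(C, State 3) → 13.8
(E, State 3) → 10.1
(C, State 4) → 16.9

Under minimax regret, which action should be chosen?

C

Column bests: State 1=19.0, State 2=13.9, State 3=15.8, State 4=16.9.
A regrets: 12.3, 8.2, 0.0, 5.3 → max 12.3
B regrets: 5.4, 4.4, 5.6, 13.9 → max 13.9
C regrets: 0.0, 1.9, 2.0, 0.0 → max 2.0
D regrets: 12.5, 12.3, 0.3, 1.6 → max 12.5
E regrets: 8.4, 0.0, 5.7, 15.7 → max 15.7
Smallest max regret = 2.0 → C.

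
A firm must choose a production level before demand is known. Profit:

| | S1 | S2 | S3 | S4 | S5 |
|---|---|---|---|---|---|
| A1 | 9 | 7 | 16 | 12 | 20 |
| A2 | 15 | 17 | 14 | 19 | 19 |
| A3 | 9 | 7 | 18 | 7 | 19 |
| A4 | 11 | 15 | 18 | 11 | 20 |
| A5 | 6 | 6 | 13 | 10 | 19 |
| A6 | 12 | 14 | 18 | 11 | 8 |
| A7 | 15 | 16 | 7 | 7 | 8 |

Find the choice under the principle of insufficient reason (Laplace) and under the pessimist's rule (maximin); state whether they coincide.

laplace → A2; maximin → A2 (agree)

Row averages: A1=12.8, A2=16.8, A3=12, A4=15, A5=10.8, A6=12.6, A7=10.6
Highest average = 16.8 → A2.
Row minima: A1=7, A2=14, A3=7, A4=11, A5=6, A6=8, A7=7
Best worst-case = 14 → A2.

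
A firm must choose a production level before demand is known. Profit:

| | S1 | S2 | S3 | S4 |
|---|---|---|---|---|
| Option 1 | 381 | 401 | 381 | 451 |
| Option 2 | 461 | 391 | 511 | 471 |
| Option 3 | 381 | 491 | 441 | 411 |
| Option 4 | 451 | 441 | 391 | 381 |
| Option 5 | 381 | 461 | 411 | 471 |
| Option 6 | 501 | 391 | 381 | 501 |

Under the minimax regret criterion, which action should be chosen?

Option 2

Column bests: S1=501, S2=491, S3=511, S4=501.
Option 1 regrets: 120, 90, 130, 50 → max 130
Option 2 regrets: 40, 100, 0, 30 → max 100
Option 3 regrets: 120, 0, 70, 90 → max 120
Option 4 regrets: 50, 50, 120, 120 → max 120
Option 5 regrets: 120, 30, 100, 30 → max 120
Option 6 regrets: 0, 100, 130, 0 → max 130
Smallest max regret = 100 → Option 2.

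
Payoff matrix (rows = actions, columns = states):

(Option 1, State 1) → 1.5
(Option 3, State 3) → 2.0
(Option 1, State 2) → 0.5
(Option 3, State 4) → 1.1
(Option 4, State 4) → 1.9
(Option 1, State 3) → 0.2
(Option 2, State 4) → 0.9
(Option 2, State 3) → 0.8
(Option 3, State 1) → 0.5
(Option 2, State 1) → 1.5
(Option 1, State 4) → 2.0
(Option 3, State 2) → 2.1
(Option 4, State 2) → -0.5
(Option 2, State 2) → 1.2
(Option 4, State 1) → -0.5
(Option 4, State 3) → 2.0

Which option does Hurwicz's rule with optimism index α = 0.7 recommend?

Option 1: 0.7·2.0 + 0.3·0.2 = 1.46
Option 2: 0.7·1.5 + 0.3·0.8 = 1.29
Option 3: 0.7·2.1 + 0.3·0.5 = 1.62
Option 4: 0.7·2.0 + 0.3·(-0.5) = 1.25
Highest Hurwicz score = 1.62 → Option 3.

Option 3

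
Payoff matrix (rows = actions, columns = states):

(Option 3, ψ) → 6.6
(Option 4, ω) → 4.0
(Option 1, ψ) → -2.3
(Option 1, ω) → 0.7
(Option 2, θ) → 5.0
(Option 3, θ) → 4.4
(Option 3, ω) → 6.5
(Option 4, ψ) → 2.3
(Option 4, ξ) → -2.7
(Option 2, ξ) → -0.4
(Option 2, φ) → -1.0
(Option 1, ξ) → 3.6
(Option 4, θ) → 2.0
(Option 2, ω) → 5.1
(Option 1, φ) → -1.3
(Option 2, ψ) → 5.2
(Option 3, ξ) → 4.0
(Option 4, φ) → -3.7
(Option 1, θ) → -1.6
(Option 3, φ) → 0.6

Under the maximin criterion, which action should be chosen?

Option 3

Row minima: Option 1=-2.3, Option 2=-1.0, Option 3=0.6, Option 4=-3.7
Best worst-case = 0.6 → Option 3.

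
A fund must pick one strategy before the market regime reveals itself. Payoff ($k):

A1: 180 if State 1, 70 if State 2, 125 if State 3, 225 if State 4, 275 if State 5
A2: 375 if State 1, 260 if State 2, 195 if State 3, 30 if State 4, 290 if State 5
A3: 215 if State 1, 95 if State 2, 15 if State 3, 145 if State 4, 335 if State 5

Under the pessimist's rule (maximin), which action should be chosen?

A1

Row minima: A1=70, A2=30, A3=15
Best worst-case = 70 → A1.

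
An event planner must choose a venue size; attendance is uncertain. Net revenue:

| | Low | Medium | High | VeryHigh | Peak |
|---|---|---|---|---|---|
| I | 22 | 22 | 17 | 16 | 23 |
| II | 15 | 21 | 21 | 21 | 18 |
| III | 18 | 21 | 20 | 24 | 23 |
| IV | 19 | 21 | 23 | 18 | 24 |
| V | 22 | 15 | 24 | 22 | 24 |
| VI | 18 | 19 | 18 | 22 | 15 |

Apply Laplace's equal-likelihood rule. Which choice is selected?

V

Row averages: I=20, II=19.2, III=21.2, IV=21, V=21.4, VI=18.4
Highest average = 21.4 → V.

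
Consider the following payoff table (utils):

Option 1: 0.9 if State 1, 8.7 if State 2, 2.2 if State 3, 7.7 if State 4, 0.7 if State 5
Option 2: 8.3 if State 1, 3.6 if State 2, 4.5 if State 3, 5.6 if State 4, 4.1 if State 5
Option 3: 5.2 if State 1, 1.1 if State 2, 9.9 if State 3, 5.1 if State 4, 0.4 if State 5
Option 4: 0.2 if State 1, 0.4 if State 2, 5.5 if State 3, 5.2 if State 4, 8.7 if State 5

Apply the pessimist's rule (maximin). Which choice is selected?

Row minima: Option 1=0.7, Option 2=3.6, Option 3=0.4, Option 4=0.2
Best worst-case = 3.6 → Option 2.

Option 2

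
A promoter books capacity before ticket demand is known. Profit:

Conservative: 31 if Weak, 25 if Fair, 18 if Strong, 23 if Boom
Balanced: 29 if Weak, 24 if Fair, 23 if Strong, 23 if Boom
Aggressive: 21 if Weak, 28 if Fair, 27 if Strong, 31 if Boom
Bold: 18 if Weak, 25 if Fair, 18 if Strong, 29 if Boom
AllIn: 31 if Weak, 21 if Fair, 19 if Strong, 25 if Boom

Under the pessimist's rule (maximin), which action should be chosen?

Row minima: Conservative=18, Balanced=23, Aggressive=21, Bold=18, AllIn=19
Best worst-case = 23 → Balanced.

Balanced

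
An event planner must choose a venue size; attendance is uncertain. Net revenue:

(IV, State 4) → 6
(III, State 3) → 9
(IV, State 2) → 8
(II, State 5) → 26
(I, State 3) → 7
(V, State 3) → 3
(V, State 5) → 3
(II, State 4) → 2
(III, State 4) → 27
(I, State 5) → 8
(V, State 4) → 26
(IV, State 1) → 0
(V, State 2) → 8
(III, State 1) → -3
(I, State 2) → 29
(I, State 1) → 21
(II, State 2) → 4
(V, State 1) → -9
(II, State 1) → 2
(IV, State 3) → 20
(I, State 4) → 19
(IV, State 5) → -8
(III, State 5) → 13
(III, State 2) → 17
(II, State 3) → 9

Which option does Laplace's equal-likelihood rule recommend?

I

Row averages: I=16.8, II=8.6, III=12.6, IV=5.2, V=6.2
Highest average = 16.8 → I.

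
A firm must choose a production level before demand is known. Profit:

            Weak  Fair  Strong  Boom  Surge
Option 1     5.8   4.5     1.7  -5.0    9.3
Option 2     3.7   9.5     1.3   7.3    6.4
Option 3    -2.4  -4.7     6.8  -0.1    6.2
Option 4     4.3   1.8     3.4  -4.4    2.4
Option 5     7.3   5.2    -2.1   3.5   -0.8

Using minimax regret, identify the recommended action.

Column bests: Weak=7.3, Fair=9.5, Strong=6.8, Boom=7.3, Surge=9.3.
Option 1 regrets: 1.5, 5.0, 5.1, 12.3, 0.0 → max 12.3
Option 2 regrets: 3.6, 0.0, 5.5, 0.0, 2.9 → max 5.5
Option 3 regrets: 9.7, 14.2, 0.0, 7.4, 3.1 → max 14.2
Option 4 regrets: 3.0, 7.7, 3.4, 11.7, 6.9 → max 11.7
Option 5 regrets: 0.0, 4.3, 8.9, 3.8, 10.1 → max 10.1
Smallest max regret = 5.5 → Option 2.

Option 2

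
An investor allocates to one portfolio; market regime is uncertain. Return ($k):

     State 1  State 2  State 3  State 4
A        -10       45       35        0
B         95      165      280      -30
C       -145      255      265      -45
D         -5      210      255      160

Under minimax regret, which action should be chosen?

Column bests: State 1=95, State 2=255, State 3=280, State 4=160.
A regrets: 105, 210, 245, 160 → max 245
B regrets: 0, 90, 0, 190 → max 190
C regrets: 240, 0, 15, 205 → max 240
D regrets: 100, 45, 25, 0 → max 100
Smallest max regret = 100 → D.

D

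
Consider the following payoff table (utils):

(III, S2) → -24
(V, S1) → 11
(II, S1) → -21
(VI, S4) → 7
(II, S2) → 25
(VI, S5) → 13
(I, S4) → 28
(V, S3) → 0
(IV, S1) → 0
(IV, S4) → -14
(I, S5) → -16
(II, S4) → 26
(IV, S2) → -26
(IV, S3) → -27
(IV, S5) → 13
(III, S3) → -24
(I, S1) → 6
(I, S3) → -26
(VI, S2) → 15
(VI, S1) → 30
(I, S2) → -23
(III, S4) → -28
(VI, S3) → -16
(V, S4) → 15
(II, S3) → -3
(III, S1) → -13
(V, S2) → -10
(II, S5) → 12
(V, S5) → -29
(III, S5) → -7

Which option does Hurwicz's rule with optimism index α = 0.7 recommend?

I: 0.7·28 + 0.3·(-26) = 11.8
II: 0.7·26 + 0.3·(-21) = 11.9
III: 0.7·(-7) + 0.3·(-28) = -13.3
IV: 0.7·13 + 0.3·(-27) = 1
V: 0.7·15 + 0.3·(-29) = 1.8
VI: 0.7·30 + 0.3·(-16) = 16.2
Highest Hurwicz score = 16.2 → VI.

VI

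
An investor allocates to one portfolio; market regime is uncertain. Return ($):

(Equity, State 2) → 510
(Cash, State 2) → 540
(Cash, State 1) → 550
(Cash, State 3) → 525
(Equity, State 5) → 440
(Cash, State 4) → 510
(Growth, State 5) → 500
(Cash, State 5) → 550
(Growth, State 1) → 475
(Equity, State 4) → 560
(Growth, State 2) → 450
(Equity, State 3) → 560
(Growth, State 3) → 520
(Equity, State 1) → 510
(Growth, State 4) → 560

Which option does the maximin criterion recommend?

Cash

Row minima: Growth=450, Equity=440, Cash=510
Best worst-case = 510 → Cash.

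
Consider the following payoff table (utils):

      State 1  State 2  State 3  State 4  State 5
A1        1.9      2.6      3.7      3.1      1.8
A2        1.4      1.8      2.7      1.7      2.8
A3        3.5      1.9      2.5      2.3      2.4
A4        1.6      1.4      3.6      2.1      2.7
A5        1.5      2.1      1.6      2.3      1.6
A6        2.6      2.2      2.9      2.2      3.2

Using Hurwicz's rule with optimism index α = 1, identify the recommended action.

A1

A1: 1·3.7 + 0·1.8 = 3.7
A2: 1·2.8 + 0·1.4 = 2.8
A3: 1·3.5 + 0·1.9 = 3.5
A4: 1·3.6 + 0·1.4 = 3.6
A5: 1·2.3 + 0·1.5 = 2.3
A6: 1·3.2 + 0·2.2 = 3.2
Highest Hurwicz score = 3.7 → A1.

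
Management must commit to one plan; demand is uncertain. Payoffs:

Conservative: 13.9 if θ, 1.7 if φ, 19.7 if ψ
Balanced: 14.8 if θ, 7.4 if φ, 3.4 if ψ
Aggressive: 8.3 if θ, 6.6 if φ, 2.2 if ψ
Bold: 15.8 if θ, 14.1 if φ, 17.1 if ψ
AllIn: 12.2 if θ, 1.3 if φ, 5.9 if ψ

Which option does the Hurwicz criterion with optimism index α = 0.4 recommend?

Conservative: 0.4·19.7 + 0.6·1.7 = 8.9
Balanced: 0.4·14.8 + 0.6·3.4 = 7.96
Aggressive: 0.4·8.3 + 0.6·2.2 = 4.64
Bold: 0.4·17.1 + 0.6·14.1 = 15.3
AllIn: 0.4·12.2 + 0.6·1.3 = 5.66
Highest Hurwicz score = 15.3 → Bold.

Bold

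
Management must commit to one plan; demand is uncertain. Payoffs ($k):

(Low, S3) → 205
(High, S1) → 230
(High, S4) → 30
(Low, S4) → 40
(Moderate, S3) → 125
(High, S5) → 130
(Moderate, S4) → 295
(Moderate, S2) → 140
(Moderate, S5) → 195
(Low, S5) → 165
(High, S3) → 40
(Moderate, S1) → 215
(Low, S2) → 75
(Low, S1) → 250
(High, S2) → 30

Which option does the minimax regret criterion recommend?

Moderate

Column bests: S1=250, S2=140, S3=205, S4=295, S5=195.
Low regrets: 0, 65, 0, 255, 30 → max 255
Moderate regrets: 35, 0, 80, 0, 0 → max 80
High regrets: 20, 110, 165, 265, 65 → max 265
Smallest max regret = 80 → Moderate.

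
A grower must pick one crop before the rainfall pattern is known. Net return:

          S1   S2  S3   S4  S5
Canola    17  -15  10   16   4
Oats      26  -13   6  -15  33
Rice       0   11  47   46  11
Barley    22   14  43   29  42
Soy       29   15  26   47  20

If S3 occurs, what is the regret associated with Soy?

Best payoff under S3 is 47.
Regret = 47 − 26 = 21.

21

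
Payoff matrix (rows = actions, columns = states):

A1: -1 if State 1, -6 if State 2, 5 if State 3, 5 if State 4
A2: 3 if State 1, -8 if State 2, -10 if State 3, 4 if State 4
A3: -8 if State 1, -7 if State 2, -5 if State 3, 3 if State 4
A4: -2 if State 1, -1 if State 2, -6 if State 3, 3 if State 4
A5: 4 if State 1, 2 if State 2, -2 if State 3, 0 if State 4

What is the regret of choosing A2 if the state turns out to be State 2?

Best payoff under State 2 is 2.
Regret = 2 − (-8) = 10.

10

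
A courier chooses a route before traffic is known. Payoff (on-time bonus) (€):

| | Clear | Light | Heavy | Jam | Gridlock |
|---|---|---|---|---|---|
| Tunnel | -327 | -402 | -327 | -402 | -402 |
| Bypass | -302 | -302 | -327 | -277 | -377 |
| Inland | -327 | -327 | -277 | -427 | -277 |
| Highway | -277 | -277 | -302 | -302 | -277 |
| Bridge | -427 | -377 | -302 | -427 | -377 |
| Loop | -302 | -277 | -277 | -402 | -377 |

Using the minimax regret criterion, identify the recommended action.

Highway

Column bests: Clear=-277, Light=-277, Heavy=-277, Jam=-277, Gridlock=-277.
Tunnel regrets: 50, 125, 50, 125, 125 → max 125
Bypass regrets: 25, 25, 50, 0, 100 → max 100
Inland regrets: 50, 50, 0, 150, 0 → max 150
Highway regrets: 0, 0, 25, 25, 0 → max 25
Bridge regrets: 150, 100, 25, 150, 100 → max 150
Loop regrets: 25, 0, 0, 125, 100 → max 125
Smallest max regret = 25 → Highway.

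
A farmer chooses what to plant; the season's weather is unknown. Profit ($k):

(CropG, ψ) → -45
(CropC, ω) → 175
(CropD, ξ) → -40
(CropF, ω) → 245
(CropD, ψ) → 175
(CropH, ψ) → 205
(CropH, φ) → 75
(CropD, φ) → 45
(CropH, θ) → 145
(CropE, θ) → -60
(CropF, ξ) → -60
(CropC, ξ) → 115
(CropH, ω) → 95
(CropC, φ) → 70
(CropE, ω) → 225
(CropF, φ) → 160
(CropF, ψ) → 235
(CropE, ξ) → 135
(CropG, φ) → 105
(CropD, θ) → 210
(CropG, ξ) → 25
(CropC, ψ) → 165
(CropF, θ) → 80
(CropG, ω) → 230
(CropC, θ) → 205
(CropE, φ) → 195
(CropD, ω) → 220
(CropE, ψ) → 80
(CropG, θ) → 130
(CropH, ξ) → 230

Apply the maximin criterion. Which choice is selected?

Row minima: CropG=-45, CropH=75, CropE=-60, CropF=-60, CropC=70, CropD=-40
Best worst-case = 75 → CropH.

CropH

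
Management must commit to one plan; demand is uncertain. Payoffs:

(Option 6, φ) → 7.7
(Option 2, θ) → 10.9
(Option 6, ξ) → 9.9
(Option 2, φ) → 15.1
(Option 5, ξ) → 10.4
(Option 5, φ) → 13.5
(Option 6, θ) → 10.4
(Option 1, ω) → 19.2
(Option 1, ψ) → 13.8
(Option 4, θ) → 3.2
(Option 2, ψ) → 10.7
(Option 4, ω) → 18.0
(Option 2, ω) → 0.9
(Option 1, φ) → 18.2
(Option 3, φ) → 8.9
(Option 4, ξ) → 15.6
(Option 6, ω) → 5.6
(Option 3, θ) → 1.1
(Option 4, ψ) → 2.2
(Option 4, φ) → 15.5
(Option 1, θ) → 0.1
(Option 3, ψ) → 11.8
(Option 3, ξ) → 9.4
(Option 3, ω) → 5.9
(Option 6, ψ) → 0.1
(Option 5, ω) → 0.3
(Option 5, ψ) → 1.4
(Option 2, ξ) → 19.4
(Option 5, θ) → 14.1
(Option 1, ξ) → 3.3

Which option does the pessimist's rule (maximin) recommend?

Option 4

Row minima: Option 1=0.1, Option 2=0.9, Option 3=1.1, Option 4=2.2, Option 5=0.3, Option 6=0.1
Best worst-case = 2.2 → Option 4.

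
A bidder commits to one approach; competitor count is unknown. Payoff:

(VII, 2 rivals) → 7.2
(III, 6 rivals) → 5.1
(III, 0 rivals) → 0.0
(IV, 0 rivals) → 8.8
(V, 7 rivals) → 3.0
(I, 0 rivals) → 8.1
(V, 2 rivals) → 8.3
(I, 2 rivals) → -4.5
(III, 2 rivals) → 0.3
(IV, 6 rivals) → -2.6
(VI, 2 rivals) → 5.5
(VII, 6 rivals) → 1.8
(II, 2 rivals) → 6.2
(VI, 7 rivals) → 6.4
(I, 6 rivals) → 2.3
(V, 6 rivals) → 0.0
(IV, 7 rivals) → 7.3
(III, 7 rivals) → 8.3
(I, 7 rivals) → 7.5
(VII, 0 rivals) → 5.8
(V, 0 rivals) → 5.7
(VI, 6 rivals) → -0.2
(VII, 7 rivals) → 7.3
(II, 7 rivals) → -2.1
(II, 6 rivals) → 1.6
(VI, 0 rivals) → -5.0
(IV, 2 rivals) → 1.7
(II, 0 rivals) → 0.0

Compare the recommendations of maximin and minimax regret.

Row minima: I=-4.5, II=-2.1, III=0.0, IV=-2.6, V=0.0, VI=-5.0, VII=1.8
Best worst-case = 1.8 → VII.
Column bests: 0 rivals=8.8, 2 rivals=8.3, 6 rivals=5.1, 7 rivals=8.3.
I regrets: 0.7, 12.8, 2.8, 0.8 → max 12.8
II regrets: 8.8, 2.1, 3.5, 10.4 → max 10.4
III regrets: 8.8, 8.0, 0.0, 0.0 → max 8.8
IV regrets: 0.0, 6.6, 7.7, 1.0 → max 7.7
V regrets: 3.1, 0.0, 5.1, 5.3 → max 5.3
VI regrets: 13.8, 2.8, 5.3, 1.9 → max 13.8
VII regrets: 3.0, 1.1, 3.3, 1.0 → max 3.3
Smallest max regret = 3.3 → VII.

maximin → VII; minimax regret → VII (agree)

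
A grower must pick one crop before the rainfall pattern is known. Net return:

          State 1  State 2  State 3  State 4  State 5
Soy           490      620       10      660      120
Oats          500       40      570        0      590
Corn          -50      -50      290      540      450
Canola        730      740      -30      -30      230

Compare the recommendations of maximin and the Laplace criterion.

Row minima: Soy=10, Oats=0, Corn=-50, Canola=-30
Best worst-case = 10 → Soy.
Row averages: Soy=380, Oats=340, Corn=236, Canola=328
Highest average = 380 → Soy.

maximin → Soy; laplace → Soy (agree)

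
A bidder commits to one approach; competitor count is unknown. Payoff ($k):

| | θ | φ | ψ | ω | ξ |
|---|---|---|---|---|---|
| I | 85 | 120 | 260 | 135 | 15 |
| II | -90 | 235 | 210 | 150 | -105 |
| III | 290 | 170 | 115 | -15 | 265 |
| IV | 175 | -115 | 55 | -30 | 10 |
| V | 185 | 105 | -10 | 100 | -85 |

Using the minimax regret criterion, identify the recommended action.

III

Column bests: θ=290, φ=235, ψ=260, ω=150, ξ=265.
I regrets: 205, 115, 0, 15, 250 → max 250
II regrets: 380, 0, 50, 0, 370 → max 380
III regrets: 0, 65, 145, 165, 0 → max 165
IV regrets: 115, 350, 205, 180, 255 → max 350
V regrets: 105, 130, 270, 50, 350 → max 350
Smallest max regret = 165 → III.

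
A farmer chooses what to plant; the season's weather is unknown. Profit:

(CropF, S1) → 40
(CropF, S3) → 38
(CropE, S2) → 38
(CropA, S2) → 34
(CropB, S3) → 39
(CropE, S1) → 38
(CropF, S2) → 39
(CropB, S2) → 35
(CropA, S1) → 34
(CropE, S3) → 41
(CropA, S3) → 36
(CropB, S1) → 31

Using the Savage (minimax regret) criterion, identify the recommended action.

CropE

Column bests: S1=40, S2=39, S3=41.
CropB regrets: 9, 4, 2 → max 9
CropE regrets: 2, 1, 0 → max 2
CropF regrets: 0, 0, 3 → max 3
CropA regrets: 6, 5, 5 → max 6
Smallest max regret = 2 → CropE.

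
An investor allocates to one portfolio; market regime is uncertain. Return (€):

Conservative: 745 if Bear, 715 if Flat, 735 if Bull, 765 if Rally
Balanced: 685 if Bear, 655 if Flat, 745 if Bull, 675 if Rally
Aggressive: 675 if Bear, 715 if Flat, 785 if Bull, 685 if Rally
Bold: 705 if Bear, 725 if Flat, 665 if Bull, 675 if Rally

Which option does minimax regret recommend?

Conservative

Column bests: Bear=745, Flat=725, Bull=785, Rally=765.
Conservative regrets: 0, 10, 50, 0 → max 50
Balanced regrets: 60, 70, 40, 90 → max 90
Aggressive regrets: 70, 10, 0, 80 → max 80
Bold regrets: 40, 0, 120, 90 → max 120
Smallest max regret = 50 → Conservative.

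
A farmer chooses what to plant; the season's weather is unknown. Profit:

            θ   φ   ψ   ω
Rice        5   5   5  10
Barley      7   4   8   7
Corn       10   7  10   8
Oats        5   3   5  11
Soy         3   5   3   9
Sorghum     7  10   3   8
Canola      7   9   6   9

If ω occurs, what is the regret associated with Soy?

Best payoff under ω is 11.
Regret = 11 − 9 = 2.

2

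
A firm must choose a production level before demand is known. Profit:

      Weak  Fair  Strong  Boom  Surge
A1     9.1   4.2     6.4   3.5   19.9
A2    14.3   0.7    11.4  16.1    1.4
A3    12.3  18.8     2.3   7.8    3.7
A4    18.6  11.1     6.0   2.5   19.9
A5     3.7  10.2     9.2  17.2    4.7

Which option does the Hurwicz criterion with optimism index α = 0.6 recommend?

A1

A1: 0.6·19.9 + 0.4·3.5 = 13.34
A2: 0.6·16.1 + 0.4·0.7 = 9.94
A3: 0.6·18.8 + 0.4·2.3 = 12.2
A4: 0.6·19.9 + 0.4·2.5 = 12.94
A5: 0.6·17.2 + 0.4·3.7 = 11.8
Highest Hurwicz score = 13.34 → A1.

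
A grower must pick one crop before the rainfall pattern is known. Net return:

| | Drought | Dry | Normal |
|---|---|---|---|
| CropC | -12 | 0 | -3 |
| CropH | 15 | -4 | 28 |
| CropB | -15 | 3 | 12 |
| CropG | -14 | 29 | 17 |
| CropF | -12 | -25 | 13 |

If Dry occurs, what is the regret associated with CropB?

26

Best payoff under Dry is 29.
Regret = 29 − 3 = 26.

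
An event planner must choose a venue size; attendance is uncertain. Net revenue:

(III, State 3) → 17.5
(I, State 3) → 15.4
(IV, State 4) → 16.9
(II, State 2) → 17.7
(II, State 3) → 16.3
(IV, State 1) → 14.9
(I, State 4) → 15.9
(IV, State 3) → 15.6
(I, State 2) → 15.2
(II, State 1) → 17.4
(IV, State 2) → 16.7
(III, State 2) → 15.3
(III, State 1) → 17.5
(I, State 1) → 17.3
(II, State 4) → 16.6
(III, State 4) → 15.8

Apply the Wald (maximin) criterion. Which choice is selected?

Row minima: I=15.2, II=16.3, III=15.3, IV=14.9
Best worst-case = 16.3 → II.

II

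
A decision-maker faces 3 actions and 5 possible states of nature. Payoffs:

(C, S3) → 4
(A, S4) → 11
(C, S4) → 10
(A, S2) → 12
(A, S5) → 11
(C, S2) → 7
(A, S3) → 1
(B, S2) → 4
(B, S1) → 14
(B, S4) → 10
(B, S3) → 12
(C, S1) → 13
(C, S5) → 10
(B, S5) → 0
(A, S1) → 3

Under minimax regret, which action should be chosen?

C

Column bests: S1=14, S2=12, S3=12, S4=11, S5=11.
A regrets: 11, 0, 11, 0, 0 → max 11
B regrets: 0, 8, 0, 1, 11 → max 11
C regrets: 1, 5, 8, 1, 1 → max 8
Smallest max regret = 8 → C.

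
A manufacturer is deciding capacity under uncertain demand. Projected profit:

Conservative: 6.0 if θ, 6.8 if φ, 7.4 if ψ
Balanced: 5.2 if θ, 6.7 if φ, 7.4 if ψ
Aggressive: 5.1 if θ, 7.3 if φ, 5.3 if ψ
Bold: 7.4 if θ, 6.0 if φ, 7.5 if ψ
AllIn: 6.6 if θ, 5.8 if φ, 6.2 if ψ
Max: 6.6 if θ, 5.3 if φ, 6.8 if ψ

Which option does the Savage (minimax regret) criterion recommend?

Column bests: θ=7.4, φ=7.3, ψ=7.5.
Conservative regrets: 1.4, 0.5, 0.1 → max 1.4
Balanced regrets: 2.2, 0.6, 0.1 → max 2.2
Aggressive regrets: 2.3, 0.0, 2.2 → max 2.3
Bold regrets: 0.0, 1.3, 0.0 → max 1.3
AllIn regrets: 0.8, 1.5, 1.3 → max 1.5
Max regrets: 0.8, 2.0, 0.7 → max 2.0
Smallest max regret = 1.3 → Bold.

Bold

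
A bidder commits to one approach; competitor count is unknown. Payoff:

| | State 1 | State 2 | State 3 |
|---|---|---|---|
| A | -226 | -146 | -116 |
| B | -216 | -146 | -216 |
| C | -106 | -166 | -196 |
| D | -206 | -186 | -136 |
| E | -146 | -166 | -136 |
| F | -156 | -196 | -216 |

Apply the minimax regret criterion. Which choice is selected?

E

Column bests: State 1=-106, State 2=-146, State 3=-116.
A regrets: 120, 0, 0 → max 120
B regrets: 110, 0, 100 → max 110
C regrets: 0, 20, 80 → max 80
D regrets: 100, 40, 20 → max 100
E regrets: 40, 20, 20 → max 40
F regrets: 50, 50, 100 → max 100
Smallest max regret = 40 → E.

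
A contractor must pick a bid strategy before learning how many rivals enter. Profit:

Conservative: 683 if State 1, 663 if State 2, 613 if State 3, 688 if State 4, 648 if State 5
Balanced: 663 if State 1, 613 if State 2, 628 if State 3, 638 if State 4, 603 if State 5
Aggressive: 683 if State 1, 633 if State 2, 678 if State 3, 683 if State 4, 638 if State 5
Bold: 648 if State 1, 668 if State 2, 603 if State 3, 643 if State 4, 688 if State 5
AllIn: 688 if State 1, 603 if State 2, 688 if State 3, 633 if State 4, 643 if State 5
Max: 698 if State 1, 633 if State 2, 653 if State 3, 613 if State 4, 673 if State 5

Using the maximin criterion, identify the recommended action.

Row minima: Conservative=613, Balanced=603, Aggressive=633, Bold=603, AllIn=603, Max=613
Best worst-case = 633 → Aggressive.

Aggressive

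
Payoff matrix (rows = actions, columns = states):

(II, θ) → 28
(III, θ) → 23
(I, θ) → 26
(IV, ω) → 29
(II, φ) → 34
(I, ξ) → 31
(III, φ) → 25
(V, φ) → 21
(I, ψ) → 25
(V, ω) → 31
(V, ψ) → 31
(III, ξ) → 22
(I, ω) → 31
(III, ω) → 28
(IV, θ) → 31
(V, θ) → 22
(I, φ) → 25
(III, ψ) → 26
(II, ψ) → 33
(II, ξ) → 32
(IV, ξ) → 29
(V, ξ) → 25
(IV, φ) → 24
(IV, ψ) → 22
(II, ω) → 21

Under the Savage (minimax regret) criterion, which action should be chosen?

Column bests: θ=31, φ=34, ψ=33, ω=31, ξ=32.
I regrets: 5, 9, 8, 0, 1 → max 9
II regrets: 3, 0, 0, 10, 0 → max 10
III regrets: 8, 9, 7, 3, 10 → max 10
IV regrets: 0, 10, 11, 2, 3 → max 11
V regrets: 9, 13, 2, 0, 7 → max 13
Smallest max regret = 9 → I.

I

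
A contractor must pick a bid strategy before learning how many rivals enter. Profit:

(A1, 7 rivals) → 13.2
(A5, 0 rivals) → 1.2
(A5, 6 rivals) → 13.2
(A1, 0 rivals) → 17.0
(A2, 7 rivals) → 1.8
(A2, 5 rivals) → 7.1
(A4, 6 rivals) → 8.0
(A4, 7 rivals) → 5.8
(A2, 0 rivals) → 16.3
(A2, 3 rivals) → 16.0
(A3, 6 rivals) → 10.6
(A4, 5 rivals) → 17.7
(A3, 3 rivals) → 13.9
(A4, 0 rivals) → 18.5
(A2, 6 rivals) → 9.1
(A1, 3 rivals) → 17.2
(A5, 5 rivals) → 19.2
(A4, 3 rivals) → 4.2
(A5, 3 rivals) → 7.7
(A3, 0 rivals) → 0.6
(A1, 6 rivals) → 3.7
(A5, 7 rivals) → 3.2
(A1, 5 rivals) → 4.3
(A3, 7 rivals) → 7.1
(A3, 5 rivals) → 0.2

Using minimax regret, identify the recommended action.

A2

Column bests: 0 rivals=18.5, 3 rivals=17.2, 5 rivals=19.2, 6 rivals=13.2, 7 rivals=13.2.
A1 regrets: 1.5, 0.0, 14.9, 9.5, 0.0 → max 14.9
A2 regrets: 2.2, 1.2, 12.1, 4.1, 11.4 → max 12.1
A3 regrets: 17.9, 3.3, 19.0, 2.6, 6.1 → max 19.0
A4 regrets: 0.0, 13.0, 1.5, 5.2, 7.4 → max 13.0
A5 regrets: 17.3, 9.5, 0.0, 0.0, 10.0 → max 17.3
Smallest max regret = 12.1 → A2.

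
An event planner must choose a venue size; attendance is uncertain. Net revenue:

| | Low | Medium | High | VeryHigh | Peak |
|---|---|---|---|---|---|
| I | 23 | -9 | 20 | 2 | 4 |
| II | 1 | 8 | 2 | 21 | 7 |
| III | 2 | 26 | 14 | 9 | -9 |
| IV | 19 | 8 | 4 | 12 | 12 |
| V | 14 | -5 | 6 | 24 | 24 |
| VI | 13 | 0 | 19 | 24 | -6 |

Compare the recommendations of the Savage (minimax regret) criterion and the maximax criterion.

Column bests: Low=23, Medium=26, High=20, VeryHigh=24, Peak=24.
I regrets: 0, 35, 0, 22, 20 → max 35
II regrets: 22, 18, 18, 3, 17 → max 22
III regrets: 21, 0, 6, 15, 33 → max 33
IV regrets: 4, 18, 16, 12, 12 → max 18
V regrets: 9, 31, 14, 0, 0 → max 31
VI regrets: 10, 26, 1, 0, 30 → max 30
Smallest max regret = 18 → IV.
Row maxima: I=23, II=21, III=26, IV=19, V=24, VI=24
Best best-case = 26 → III.

minimax regret → IV; maximax → III (disagree)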